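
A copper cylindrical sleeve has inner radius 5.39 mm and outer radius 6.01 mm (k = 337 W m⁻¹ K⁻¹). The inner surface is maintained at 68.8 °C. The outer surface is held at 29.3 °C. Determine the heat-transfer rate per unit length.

Q' = 768 kW/m

Q' = 2πk·ΔT/ln(r₂/r₁) = 2π × 337 × 39.5 / ln(0.00601/0.00539) = 7.68×10^5 W/m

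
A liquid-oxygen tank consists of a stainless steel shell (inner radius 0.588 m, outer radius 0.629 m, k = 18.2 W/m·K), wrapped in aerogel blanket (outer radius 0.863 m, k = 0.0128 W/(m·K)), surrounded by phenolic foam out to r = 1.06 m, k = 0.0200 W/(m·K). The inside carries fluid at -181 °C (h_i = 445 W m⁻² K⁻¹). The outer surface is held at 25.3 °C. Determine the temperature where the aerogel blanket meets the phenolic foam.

T = -24.7 °C

Treat each layer as a resistance in series:
  R_conv,in = 1/(4πr²h) = 1/(4π·0.588²·445) = 5.172×10^-4 K/W
  R_stainless steel = (1/0.588 − 1/0.629)/(4πk) = 0.1109/(4π·18.2) = 4.847×10^-4 K/W
  R_aerogel blanket = (1/0.629 − 1/0.863)/(4πk) = 0.4311/(4π·0.0128) = 2.680 K/W
  R_phenolic foam = (1/0.863 − 1/1.06)/(4πk) = 0.2154/(4π·0.0200) = 0.8569 K/W
ΣR = 5.172×10^-4 + 4.847×10^-4 + 2.680 + 0.8569 = 3.538 K/W
Q = ΔT/ΣR = (-181 °C − 25.3 °C)/3.538 = -58.31 W
From the inner boundary to the aerogel blanket/phenolic foam interface, ΣR_partial = 2.681 K/W.
T_interface = T_in − Q·ΣR_partial = -181 °C − (-58.31)(2.681) = -24.7 °C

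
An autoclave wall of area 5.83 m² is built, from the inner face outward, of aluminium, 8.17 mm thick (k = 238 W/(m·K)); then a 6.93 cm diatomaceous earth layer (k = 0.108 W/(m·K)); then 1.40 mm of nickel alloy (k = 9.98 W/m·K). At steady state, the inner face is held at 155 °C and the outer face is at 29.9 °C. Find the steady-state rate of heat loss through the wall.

Q = 1140 W

Series thermal resistances, inner to outer:
  R_aluminium = L/(kA) = 0.00817/(238·5.83) = 5.888×10^-6 K/W
  R_diatomaceous earth = L/(kA) = 0.0693/(0.108·5.83) = 0.1101 K/W
  R_nickel alloy = L/(kA) = 0.00140/(9.98·5.83) = 2.406×10^-5 K/W
ΣR = 5.888×10^-6 + 0.1101 + 2.406×10^-5 = 0.1101 K/W
Q = ΔT/ΣR = (155 °C − 29.9 °C)/0.1101 = 1140 W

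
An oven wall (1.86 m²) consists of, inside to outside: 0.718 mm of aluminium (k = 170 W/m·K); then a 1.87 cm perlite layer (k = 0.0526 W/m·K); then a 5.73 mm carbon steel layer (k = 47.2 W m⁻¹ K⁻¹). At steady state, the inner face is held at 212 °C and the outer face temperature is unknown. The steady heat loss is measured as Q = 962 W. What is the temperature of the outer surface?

T_out = 28.1 °C

Sum the resistances:
  R_aluminium = L/(kA) = 7.18×10^-4/(170·1.86) = 2.271×10^-6 K/W
  R_perlite = L/(kA) = 0.0187/(0.0526·1.86) = 0.1911 K/W
  R_carbon steel = L/(kA) = 0.00573/(47.2·1.86) = 6.527×10^-5 K/W
ΣR = 0.1912 K/W
ΔT = Q·ΣR = 962 × 0.1912 = 183.9 K
Heat flows outward, so T_out = T_in − ΔT = 212 − 183.9 = 28.1 °C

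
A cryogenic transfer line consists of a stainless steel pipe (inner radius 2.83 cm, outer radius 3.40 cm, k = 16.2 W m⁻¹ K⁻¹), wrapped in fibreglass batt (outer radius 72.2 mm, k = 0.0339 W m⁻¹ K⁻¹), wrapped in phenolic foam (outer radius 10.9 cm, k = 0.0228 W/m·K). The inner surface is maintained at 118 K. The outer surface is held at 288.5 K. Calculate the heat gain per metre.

Treat each layer as a resistance in series:
  R'_stainless steel = ln(0.0340/0.0283)/(2πk) = 0.1835/(2π·16.2) = 0.001803 m·K/W
  R'_fibreglass batt = ln(0.0722/0.0340)/(2πk) = 0.7531/(2π·0.0339) = 3.536 m·K/W
  R'_phenolic foam = ln(0.109/0.0722)/(2πk) = 0.4119/(2π·0.0228) = 2.875 m·K/W
ΣR = 0.001803 + 3.536 + 2.875 = 6.413 m·K/W
Q' = ΔT/ΣR = (118 K − 288.5 K)/6.413 = -26.6 W/m
(Negative Q' ⇒ heat flows inward; heat gain = 26.6 W/m.)

Q' = 26.6 W/m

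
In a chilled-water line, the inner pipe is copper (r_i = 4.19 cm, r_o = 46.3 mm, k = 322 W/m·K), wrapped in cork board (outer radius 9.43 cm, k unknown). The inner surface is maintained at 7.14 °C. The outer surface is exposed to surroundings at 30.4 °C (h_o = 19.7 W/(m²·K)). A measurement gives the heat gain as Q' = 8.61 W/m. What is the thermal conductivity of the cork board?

k = 0.0433 W/m·K

ΣR = ΔT/Q' = |7.14 − 30.4|/8.61 = 2.702 m·K/W
Known resistances:
  R'_copper = ln(0.0463/0.0419)/(2πk) = 0.09986/(2π·322) = 4.936×10^-5 m·K/W
  R'_conv,out = 1/(2πr h) = 1/(2π·0.0943·19.7) = 0.08567 m·K/W
R_cork board = ΣR − ΣR_known = 2.702 − 0.08572 = 2.616 m·K/W
ln(r₂/r₁)/(2πk) = 2.616 ⇒ k = 0.7113/(2π·2.616) = 0.0433 W/m·K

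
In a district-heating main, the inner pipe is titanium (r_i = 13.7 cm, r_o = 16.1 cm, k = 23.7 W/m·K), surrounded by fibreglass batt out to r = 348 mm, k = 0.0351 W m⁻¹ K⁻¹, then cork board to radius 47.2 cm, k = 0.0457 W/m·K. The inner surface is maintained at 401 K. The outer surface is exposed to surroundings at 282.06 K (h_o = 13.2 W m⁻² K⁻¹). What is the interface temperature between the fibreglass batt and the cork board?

T = 310.3 K

Resistance network (inner→outer):
  R'_titanium = ln(0.161/0.137)/(2πk) = 0.1614/(2π·23.7) = 0.001084 m·K/W
  R'_fibreglass batt = ln(0.348/0.161)/(2πk) = 0.7708/(2π·0.0351) = 3.495 m·K/W
  R'_cork board = ln(0.472/0.348)/(2πk) = 0.3048/(2π·0.0457) = 1.061 m·K/W
  R'_conv,out = 1/(2πr h) = 1/(2π·0.472·13.2) = 0.02554 m·K/W
ΣR = 0.001084 + 3.495 + 1.061 + 0.02554 = 4.583 m·K/W
Q' = ΔT/ΣR = (401 K − 282.06 K)/4.583 = 25.95 W/m
From the inner boundary to the fibreglass batt/cork board interface, ΣR_partial = 3.496 m·K/W.
T_interface = T_in − Q'·ΣR_partial = 401 K − (25.95)(3.496) = 310.3 K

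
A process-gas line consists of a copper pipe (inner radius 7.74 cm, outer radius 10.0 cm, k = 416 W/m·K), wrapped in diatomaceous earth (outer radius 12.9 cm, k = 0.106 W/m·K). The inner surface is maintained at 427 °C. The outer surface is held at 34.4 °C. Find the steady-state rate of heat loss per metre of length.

Q' = 1030 W/m

Treat each layer as a resistance in series:
  R'_copper = ln(0.100/0.0774)/(2πk) = 0.2562/(2π·416) = 9.801×10^-5 m·K/W
  R'_diatomaceous earth = ln(0.129/0.100)/(2πk) = 0.2546/(2π·0.106) = 0.3823 m·K/W
ΣR = 9.801×10^-5 + 0.3823 = 0.3824 m·K/W
Q' = ΔT/ΣR = (427 °C − 34.4 °C)/0.3824 = 1030 W/m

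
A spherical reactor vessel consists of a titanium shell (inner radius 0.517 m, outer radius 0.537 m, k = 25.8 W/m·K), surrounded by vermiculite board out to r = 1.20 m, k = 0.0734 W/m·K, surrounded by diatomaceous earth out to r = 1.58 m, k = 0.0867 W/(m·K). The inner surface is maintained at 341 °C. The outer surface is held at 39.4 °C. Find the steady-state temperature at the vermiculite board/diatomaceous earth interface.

Resistance network (inner→outer):
  R_titanium = (1/0.517 − 1/0.537)/(4πk) = 0.07204/(4π·25.8) = 2.222×10^-4 K/W
  R_vermiculite board = (1/0.537 − 1/1.20)/(4πk) = 1.029/(4π·0.0734) = 1.115 K/W
  R_diatomaceous earth = (1/1.20 − 1/1.58)/(4πk) = 0.2004/(4π·0.0867) = 0.1840 K/W
ΣR = 2.222×10^-4 + 1.115 + 0.1840 = 1.299 K/W
Q = ΔT/ΣR = (341 °C − 39.4 °C)/1.299 = 232.2 W
From the inner boundary to the vermiculite board/diatomaceous earth interface, ΣR_partial = 1.115 K/W.
T_interface = T_in − Q·ΣR_partial = 341 °C − (232.2)(1.115) = 82.1 °C

T = 82.1 °C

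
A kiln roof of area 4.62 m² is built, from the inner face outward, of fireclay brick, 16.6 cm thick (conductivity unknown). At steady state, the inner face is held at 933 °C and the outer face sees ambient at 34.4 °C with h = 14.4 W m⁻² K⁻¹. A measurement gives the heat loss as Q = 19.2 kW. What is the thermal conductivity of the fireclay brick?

k = 1.13 W/m·K

ΣR = ΔT/Q = |933 − 34.4|/19200 = 0.04680 K/W
Known resistances:
  R_conv,out = 1/(hA) = 1/(14.4·4.62) = 0.01503 K/W
R_fireclay brick = ΣR − ΣR_known = 0.04680 − 0.01503 = 0.03177 K/W
L/(kA) = 0.03177 ⇒ k = 0.166/(0.03177·4.62) = 1.13 W/m·K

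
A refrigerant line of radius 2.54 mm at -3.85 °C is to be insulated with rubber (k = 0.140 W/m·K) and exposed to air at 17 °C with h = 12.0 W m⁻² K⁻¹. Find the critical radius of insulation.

For a cylinder, r_cr = k_ins/h = 0.140/12.0 = 0.0117 m = 1.17 cm

r_cr = 1.17 cm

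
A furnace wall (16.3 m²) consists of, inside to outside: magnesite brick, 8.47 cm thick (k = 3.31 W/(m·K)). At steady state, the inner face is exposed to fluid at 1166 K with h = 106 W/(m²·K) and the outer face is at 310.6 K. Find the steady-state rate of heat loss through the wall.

Q = 398 kW

Series thermal resistances, inner to outer:
  R_conv,in = 1/(hA) = 1/(106·16.3) = 5.788×10^-4 K/W
  R_magnesite brick = L/(kA) = 0.0847/(3.31·16.3) = 0.001570 K/W
ΣR = 5.788×10^-4 + 0.001570 = 0.002149 K/W
Q = ΔT/ΣR = (1166 K − 310.6 K)/0.002149 = 3.98×10^5 W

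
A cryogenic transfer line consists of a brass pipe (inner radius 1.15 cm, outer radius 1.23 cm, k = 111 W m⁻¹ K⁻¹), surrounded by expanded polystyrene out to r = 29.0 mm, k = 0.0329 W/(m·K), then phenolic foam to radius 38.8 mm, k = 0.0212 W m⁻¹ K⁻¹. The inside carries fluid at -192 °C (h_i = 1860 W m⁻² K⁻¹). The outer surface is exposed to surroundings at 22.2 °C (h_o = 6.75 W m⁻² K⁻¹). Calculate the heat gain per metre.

Q' = 30.8 W/m

Resistance network (inner→outer):
  R'_conv,in = 1/(2πr h) = 1/(2π·0.0115·1860) = 0.007441 m·K/W
  R'_brass = ln(0.0123/0.0115)/(2πk) = 0.06725/(2π·111) = 9.643×10^-5 m·K/W
  R'_expanded polystyrene = ln(0.0290/0.0123)/(2πk) = 0.8577/(2π·0.0329) = 4.149 m·K/W
  R'_phenolic foam = ln(0.0388/0.0290)/(2πk) = 0.2911/(2π·0.0212) = 2.186 m·K/W
  R'_conv,out = 1/(2πr h) = 1/(2π·0.0388·6.75) = 0.6077 m·K/W
ΣR = 0.007441 + 9.643×10^-5 + 4.149 + 2.186 + 0.6077 = 6.950 m·K/W
Q' = ΔT/ΣR = (-192 °C − 22.2 °C)/6.950 = -30.8 W/m
(Negative Q' ⇒ heat flows inward; heat gain = 30.8 W/m.)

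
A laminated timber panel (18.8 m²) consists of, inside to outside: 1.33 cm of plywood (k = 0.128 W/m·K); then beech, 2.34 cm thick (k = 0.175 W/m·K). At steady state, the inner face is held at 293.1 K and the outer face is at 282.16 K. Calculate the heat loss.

Series thermal resistances, inner to outer:
  R_plywood = L/(kA) = 0.0133/(0.128·18.8) = 0.005527 K/W
  R_beech = L/(kA) = 0.0234/(0.175·18.8) = 0.007112 K/W
ΣR = 0.005527 + 0.007112 = 0.01264 K/W
Q = ΔT/ΣR = (293.1 K − 282.16 K)/0.01264 = 866 W

Q = 866 W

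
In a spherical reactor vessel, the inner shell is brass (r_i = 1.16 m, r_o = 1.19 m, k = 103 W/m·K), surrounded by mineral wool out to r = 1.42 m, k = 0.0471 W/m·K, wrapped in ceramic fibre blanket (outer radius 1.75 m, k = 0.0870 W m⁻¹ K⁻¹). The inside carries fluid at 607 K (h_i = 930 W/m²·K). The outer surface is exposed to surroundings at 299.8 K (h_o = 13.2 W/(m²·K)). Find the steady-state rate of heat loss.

Q = 869 W

Resistance network (inner→outer):
  R_conv,in = 1/(4πr²h) = 1/(4π·1.16²·930) = 6.359×10^-5 K/W
  R_brass = (1/1.16 − 1/1.19)/(4πk) = 0.02173/(4π·103) = 1.679×10^-5 K/W
  R_mineral wool = (1/1.19 − 1/1.42)/(4πk) = 0.1361/(4π·0.0471) = 0.2300 K/W
  R_ceramic fibre blanket = (1/1.42 − 1/1.75)/(4πk) = 0.1328/(4π·0.0870) = 0.1215 K/W
  R_conv,out = 1/(4πr²h) = 1/(4π·1.75²·13.2) = 0.001969 K/W
ΣR = 6.359×10^-5 + 1.679×10^-5 + 0.2300 + 0.1215 + 0.001969 = 0.3535 K/W
Q = ΔT/ΣR = (607 K − 299.8 K)/0.3535 = 869 W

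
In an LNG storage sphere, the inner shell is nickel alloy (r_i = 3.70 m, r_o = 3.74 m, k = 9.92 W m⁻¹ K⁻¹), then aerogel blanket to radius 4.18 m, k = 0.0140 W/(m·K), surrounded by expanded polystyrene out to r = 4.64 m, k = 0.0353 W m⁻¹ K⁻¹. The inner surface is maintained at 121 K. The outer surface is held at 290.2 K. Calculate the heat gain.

Treat each layer as a resistance in series:
  R_nickel alloy = (1/3.70 − 1/3.74)/(4πk) = 0.002891/(4π·9.92) = 2.319×10^-5 K/W
  R_aerogel blanket = (1/3.74 − 1/4.18)/(4πk) = 0.02815/(4π·0.0140) = 0.1600 K/W
  R_expanded polystyrene = (1/4.18 − 1/4.64)/(4πk) = 0.02372/(4π·0.0353) = 0.05347 K/W
ΣR = 2.319×10^-5 + 0.1600 + 0.05347 = 0.2135 K/W
Q = ΔT/ΣR = (121 K − 290.2 K)/0.2135 = -793 W
(Negative Q ⇒ heat flows inward; heat gain = 793 W.)

Q = 793 W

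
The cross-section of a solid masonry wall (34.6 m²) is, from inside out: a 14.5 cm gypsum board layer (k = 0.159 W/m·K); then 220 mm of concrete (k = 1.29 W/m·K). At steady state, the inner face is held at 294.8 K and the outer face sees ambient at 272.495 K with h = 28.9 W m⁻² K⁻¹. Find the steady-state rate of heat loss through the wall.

Q = 691 W

Series thermal resistances, inner to outer:
  R_gypsum board = L/(kA) = 0.145/(0.159·34.6) = 0.02636 K/W
  R_concrete = L/(kA) = 0.220/(1.29·34.6) = 0.004929 K/W
  R_conv,out = 1/(hA) = 1/(28.9·34.6) = 0.001000 K/W
ΣR = 0.02636 + 0.004929 + 0.001000 = 0.03229 K/W
Q = ΔT/ΣR = (294.8 K − 272.495 K)/0.03229 = 691 W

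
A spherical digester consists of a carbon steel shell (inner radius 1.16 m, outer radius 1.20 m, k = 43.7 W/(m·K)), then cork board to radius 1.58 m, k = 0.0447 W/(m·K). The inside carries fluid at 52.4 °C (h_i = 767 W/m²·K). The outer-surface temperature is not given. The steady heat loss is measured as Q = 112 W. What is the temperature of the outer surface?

Sum the resistances:
  R_conv,in = 1/(4πr²h) = 1/(4π·1.16²·767) = 7.710×10^-5 K/W
  R_carbon steel = (1/1.16 − 1/1.20)/(4πk) = 0.02874/(4π·43.7) = 5.233×10^-5 K/W
  R_cork board = (1/1.20 − 1/1.58)/(4πk) = 0.2004/(4π·0.0447) = 0.3568 K/W
ΣR = 0.3569 K/W
ΔT = Q·ΣR = 112 × 0.3569 = 39.97 K
Heat flows outward, so T_out = T_in − ΔT = 52.4 − 39.97 = 12.4 °C

T_out = 12.4 °C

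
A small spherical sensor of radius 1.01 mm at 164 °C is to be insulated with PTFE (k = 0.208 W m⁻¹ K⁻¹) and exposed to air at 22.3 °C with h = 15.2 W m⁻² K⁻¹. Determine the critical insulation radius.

r_cr = 2.74 cm

For a sphere, r_cr = 2k_ins/h = 2·0.208/15.2 = 0.0274 m = 2.74 cm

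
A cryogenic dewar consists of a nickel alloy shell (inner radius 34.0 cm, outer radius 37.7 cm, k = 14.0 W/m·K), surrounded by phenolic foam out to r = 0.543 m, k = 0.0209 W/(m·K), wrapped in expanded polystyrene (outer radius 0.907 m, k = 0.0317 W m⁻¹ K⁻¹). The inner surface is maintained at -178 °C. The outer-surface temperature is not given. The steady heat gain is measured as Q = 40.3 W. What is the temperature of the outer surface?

Series resistances:
  R_nickel alloy = (1/0.340 − 1/0.377)/(4πk) = 0.2887/(4π·14.0) = 0.001641 K/W
  R_phenolic foam = (1/0.377 − 1/0.543)/(4πk) = 0.8109/(4π·0.0209) = 3.088 K/W
  R_expanded polystyrene = (1/0.543 − 1/0.907)/(4πk) = 0.7391/(4π·0.0317) = 1.855 K/W
ΣR = 4.945 K/W
ΔT = Q·ΣR = 40.3 × 4.945 = 199.3 K
Heat flows inward, so T_out = T_in + ΔT = -178 + 199.3 = 21.3 °C

T_out = 21.3 °C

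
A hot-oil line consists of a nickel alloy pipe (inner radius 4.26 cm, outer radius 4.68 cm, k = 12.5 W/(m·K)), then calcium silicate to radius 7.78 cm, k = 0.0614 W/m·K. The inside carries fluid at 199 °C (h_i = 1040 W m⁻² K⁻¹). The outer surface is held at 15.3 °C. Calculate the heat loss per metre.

Resistance network (inner→outer):
  R'_conv,in = 1/(2πr h) = 1/(2π·0.0426·1040) = 0.003592 m·K/W
  R'_nickel alloy = ln(0.0468/0.0426)/(2πk) = 0.09403/(2π·12.5) = 0.001197 m·K/W
  R'_calcium silicate = ln(0.0778/0.0468)/(2πk) = 0.5083/(2π·0.0614) = 1.317 m·K/W
ΣR = 0.003592 + 0.001197 + 1.317 = 1.322 m·K/W
Q' = ΔT/ΣR = (199 °C − 15.3 °C)/1.322 = 139 W/m

Q' = 139 W/m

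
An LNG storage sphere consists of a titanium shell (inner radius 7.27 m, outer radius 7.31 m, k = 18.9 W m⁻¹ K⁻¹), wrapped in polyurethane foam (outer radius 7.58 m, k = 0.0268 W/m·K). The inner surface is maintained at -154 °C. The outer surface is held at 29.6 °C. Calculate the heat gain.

Series thermal resistances, inner to outer:
  R_titanium = (1/7.27 − 1/7.31)/(4πk) = 7.527×10^-4/(4π·18.9) = 3.169×10^-6 K/W
  R_polyurethane foam = (1/7.31 − 1/7.58)/(4πk) = 0.004873/(4π·0.0268) = 0.01447 K/W
ΣR = 3.169×10^-6 + 0.01447 = 0.01447 K/W
Q = ΔT/ΣR = (-154 °C − 29.6 °C)/0.01447 = -12700 W
(Negative Q ⇒ heat flows inward; heat gain = 12700 W.)

Q = 12.7 kW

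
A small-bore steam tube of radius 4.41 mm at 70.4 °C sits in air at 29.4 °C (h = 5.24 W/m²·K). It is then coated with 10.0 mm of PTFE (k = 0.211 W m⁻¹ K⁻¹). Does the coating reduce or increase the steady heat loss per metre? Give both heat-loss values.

Critical radius for a cylinder: r_cr = k/h = 0.0403 m = 4.03 cm.
Outer radius after coating: r₂ = 0.00441 + 0.0100 = 0.01441 m.
Since r₁ < r_cr and r₂ ≤ r_cr, the coating moves toward the maximum at r_cr — heat loss rises.
Bare: R = 1/(2πr₁h) = 6.887 m·K/W; Q = 41/6.887 = 5.95 W/m.
Coated: R = R_cond + R_conv = 3.001 m·K/W; Q = 41/3.001 = 13.7 W/m.

increases: 5.95 → 13.7 W/m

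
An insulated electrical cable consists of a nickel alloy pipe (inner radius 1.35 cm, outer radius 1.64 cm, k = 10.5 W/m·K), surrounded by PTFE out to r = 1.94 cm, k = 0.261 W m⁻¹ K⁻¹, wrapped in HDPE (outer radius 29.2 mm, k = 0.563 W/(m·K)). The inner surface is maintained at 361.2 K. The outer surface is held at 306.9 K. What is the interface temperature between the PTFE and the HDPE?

Treat each layer as a resistance in series:
  R'_nickel alloy = ln(0.0164/0.0135)/(2πk) = 0.1946/(2π·10.5) = 0.002950 m·K/W
  R'_PTFE = ln(0.0194/0.0164)/(2πk) = 0.1680/(2π·0.261) = 0.1024 m·K/W
  R'_HDPE = ln(0.0292/0.0194)/(2πk) = 0.4089/(2π·0.563) = 0.1156 m·K/W
ΣR = 0.002950 + 0.1024 + 0.1156 = 0.2210 m·K/W
Q' = ΔT/ΣR = (361.2 K − 306.9 K)/0.2210 = 245.7 W/m
From the inner boundary to the PTFE/HDPE interface, ΣR_partial = 0.1053 m·K/W.
T_interface = T_in − Q'·ΣR_partial = 361.2 K − (245.7)(0.1053) = 335.3 K

T = 335.3 K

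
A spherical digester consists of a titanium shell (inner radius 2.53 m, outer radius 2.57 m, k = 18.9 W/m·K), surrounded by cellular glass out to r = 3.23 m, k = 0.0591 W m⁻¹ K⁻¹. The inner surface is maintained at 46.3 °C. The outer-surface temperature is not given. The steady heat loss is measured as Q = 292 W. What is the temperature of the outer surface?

Sum the resistances:
  R_titanium = (1/2.53 − 1/2.57)/(4πk) = 0.006152/(4π·18.9) = 2.590×10^-5 K/W
  R_cellular glass = (1/2.57 − 1/3.23)/(4πk) = 0.07951/(4π·0.0591) = 0.1071 K/W
ΣR = 0.1071 K/W
ΔT = Q·ΣR = 292 × 0.1071 = 31.27 K
Heat flows outward, so T_out = T_in − ΔT = 46.3 − 31.27 = 15.0 °C

T_out = 15.0 °C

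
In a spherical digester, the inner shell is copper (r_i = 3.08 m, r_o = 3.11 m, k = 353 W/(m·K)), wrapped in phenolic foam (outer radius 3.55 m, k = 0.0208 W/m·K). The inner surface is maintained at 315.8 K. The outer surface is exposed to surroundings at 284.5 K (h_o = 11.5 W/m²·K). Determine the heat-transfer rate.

Resistance network (inner→outer):
  R_copper = (1/3.08 − 1/3.11)/(4πk) = 0.003132/(4π·353) = 7.060×10^-7 K/W
  R_phenolic foam = (1/3.11 − 1/3.55)/(4πk) = 0.03985/(4π·0.0208) = 0.1525 K/W
  R_conv,out = 1/(4πr²h) = 1/(4π·3.55²·11.5) = 5.491×10^-4 K/W
ΣR = 7.060×10^-7 + 0.1525 + 5.491×10^-4 = 0.1530 K/W
Q = ΔT/ΣR = (315.8 K − 284.5 K)/0.1530 = 205 W

Q = 205 W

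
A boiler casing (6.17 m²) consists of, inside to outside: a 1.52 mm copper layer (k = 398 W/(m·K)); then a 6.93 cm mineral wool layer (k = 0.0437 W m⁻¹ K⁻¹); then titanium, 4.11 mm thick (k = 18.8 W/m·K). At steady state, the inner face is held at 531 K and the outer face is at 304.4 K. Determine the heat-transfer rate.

Q = 882 W

Series thermal resistances, inner to outer:
  R_copper = L/(kA) = 0.00152/(398·6.17) = 6.190×10^-7 K/W
  R_mineral wool = L/(kA) = 0.0693/(0.0437·6.17) = 0.2570 K/W
  R_titanium = L/(kA) = 0.00411/(18.8·6.17) = 3.543×10^-5 K/W
ΣR = 6.190×10^-7 + 0.2570 + 3.543×10^-5 = 0.2570 K/W
Q = ΔT/ΣR = (531 K − 304.4 K)/0.2570 = 882 W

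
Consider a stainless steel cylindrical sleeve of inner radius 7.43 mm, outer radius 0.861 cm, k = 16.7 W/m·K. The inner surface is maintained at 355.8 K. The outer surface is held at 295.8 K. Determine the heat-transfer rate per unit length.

Q' = 42.7 kW/m

Q' = 2πk·ΔT/ln(r₂/r₁) = 2π × 16.7 × 60 / ln(0.00861/0.00743) = 42700 W/m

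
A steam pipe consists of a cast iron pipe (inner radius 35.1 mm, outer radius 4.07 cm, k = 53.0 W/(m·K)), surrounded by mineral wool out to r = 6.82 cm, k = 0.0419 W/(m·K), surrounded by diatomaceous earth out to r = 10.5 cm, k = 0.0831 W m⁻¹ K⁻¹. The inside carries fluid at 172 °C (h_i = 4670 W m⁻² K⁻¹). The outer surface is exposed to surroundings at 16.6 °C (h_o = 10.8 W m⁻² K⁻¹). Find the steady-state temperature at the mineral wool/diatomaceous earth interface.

T = 67.9 °C

Treat each layer as a resistance in series:
  R'_conv,in = 1/(2πr h) = 1/(2π·0.0351·4670) = 9.709×10^-4 m·K/W
  R'_cast iron = ln(0.0407/0.0351)/(2πk) = 0.1480/(2π·53.0) = 4.445×10^-4 m·K/W
  R'_mineral wool = ln(0.0682/0.0407)/(2πk) = 0.5162/(2π·0.0419) = 1.961 m·K/W
  R'_diatomaceous earth = ln(0.105/0.0682)/(2πk) = 0.4315/(2π·0.0831) = 0.8264 m·K/W
  R'_conv,out = 1/(2πr h) = 1/(2π·0.105·10.8) = 0.1403 m·K/W
ΣR = 9.709×10^-4 + 4.445×10^-4 + 1.961 + 0.8264 + 0.1403 = 2.929 m·K/W
Q' = ΔT/ΣR = (172 °C − 16.6 °C)/2.929 = 53.06 W/m
From the inner boundary to the mineral wool/diatomaceous earth interface, ΣR_partial = 1.962 m·K/W.
T_interface = T_in − Q'·ΣR_partial = 172 °C − (53.06)(1.962) = 67.9 °C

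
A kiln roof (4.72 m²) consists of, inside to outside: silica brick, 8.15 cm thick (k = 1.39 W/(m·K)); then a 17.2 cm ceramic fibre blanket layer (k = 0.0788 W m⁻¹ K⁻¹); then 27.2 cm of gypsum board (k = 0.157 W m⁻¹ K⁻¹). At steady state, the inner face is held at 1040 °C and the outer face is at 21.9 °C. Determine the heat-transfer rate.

Series thermal resistances, inner to outer:
  R_silica brick = L/(kA) = 0.0815/(1.39·4.72) = 0.01242 K/W
  R_ceramic fibre blanket = L/(kA) = 0.172/(0.0788·4.72) = 0.4624 K/W
  R_gypsum board = L/(kA) = 0.272/(0.157·4.72) = 0.3671 K/W
ΣR = 0.01242 + 0.4624 + 0.3671 = 0.8419 K/W
Q = ΔT/ΣR = (1040 °C − 21.9 °C)/0.8419 = 1210 W

Q = 1210 W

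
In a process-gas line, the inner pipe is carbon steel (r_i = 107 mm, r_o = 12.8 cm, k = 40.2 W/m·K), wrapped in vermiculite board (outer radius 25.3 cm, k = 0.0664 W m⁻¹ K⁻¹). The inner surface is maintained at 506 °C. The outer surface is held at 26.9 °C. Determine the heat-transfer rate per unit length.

Q' = 293 W/m

Resistance network (inner→outer):
  R'_carbon steel = ln(0.128/0.107)/(2πk) = 0.1792/(2π·40.2) = 7.095×10^-4 m·K/W
  R'_vermiculite board = ln(0.253/0.128)/(2πk) = 0.6814/(2π·0.0664) = 1.633 m·K/W
ΣR = 7.095×10^-4 + 1.633 = 1.634 m·K/W
Q' = ΔT/ΣR = (506 °C − 26.9 °C)/1.634 = 293 W/m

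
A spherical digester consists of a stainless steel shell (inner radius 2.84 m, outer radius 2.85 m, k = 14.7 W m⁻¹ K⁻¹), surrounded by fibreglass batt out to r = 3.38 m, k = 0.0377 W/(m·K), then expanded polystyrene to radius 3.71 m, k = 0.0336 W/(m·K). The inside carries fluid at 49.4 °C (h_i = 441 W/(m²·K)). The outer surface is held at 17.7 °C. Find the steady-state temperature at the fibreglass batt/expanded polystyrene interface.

T = 28.8 °C

Resistance network (inner→outer):
  R_conv,in = 1/(4πr²h) = 1/(4π·2.84²·441) = 2.237×10^-5 K/W
  R_stainless steel = (1/2.84 − 1/2.85)/(4πk) = 0.001235/(4π·14.7) = 6.688×10^-6 K/W
  R_fibreglass batt = (1/2.85 − 1/3.38)/(4πk) = 0.05502/(4π·0.0377) = 0.1161 K/W
  R_expanded polystyrene = (1/3.38 − 1/3.71)/(4πk) = 0.02632/(4π·0.0336) = 0.06233 K/W
ΣR = 2.237×10^-5 + 6.688×10^-6 + 0.1161 + 0.06233 = 0.1785 K/W
Q = ΔT/ΣR = (49.4 °C − 17.7 °C)/0.1785 = 177.6 W
From the inner boundary to the fibreglass batt/expanded polystyrene interface, ΣR_partial = 0.1161 K/W.
T_interface = T_in − Q·ΣR_partial = 49.4 °C − (177.6)(0.1161) = 28.8 °C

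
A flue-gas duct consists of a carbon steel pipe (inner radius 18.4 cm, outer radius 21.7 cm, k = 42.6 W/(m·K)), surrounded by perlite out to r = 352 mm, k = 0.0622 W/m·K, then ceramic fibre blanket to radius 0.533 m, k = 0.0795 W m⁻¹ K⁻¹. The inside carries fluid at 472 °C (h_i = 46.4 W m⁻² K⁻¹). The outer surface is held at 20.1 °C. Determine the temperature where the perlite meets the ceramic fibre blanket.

Series thermal resistances, inner to outer:
  R'_conv,in = 1/(2πr h) = 1/(2π·0.184·46.4) = 0.01864 m·K/W
  R'_carbon steel = ln(0.217/0.184)/(2πk) = 0.1650/(2π·42.6) = 6.163×10^-4 m·K/W
  R'_perlite = ln(0.352/0.217)/(2πk) = 0.4837/(2π·0.0622) = 1.238 m·K/W
  R'_ceramic fibre blanket = ln(0.533/0.352)/(2πk) = 0.4149/(2π·0.0795) = 0.8306 m·K/W
ΣR = 0.01864 + 6.163×10^-4 + 1.238 + 0.8306 = 2.088 m·K/W
Q' = ΔT/ΣR = (472 °C − 20.1 °C)/2.088 = 216.4 W/m
From the inner boundary to the perlite/ceramic fibre blanket interface, ΣR_partial = 1.257 m·K/W.
T_interface = T_in − Q'·ΣR_partial = 472 °C − (216.4)(1.257) = 200 °C

T = 200 °C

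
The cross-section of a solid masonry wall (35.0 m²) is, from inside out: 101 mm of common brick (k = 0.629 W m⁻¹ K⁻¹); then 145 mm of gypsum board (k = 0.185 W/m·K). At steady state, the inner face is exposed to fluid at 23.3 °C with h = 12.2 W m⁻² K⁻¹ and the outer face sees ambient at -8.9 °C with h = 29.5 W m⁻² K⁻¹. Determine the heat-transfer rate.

Q = 1060 W

Series thermal resistances, inner to outer:
  R_conv,in = 1/(hA) = 1/(12.2·35.0) = 0.002342 K/W
  R_common brick = L/(kA) = 0.101/(0.629·35.0) = 0.004588 K/W
  R_gypsum board = L/(kA) = 0.145/(0.185·35.0) = 0.02239 K/W
  R_conv,out = 1/(hA) = 1/(29.5·35.0) = 9.685×10^-4 K/W
ΣR = 0.002342 + 0.004588 + 0.02239 + 9.685×10^-4 = 0.03029 K/W
Q = ΔT/ΣR = (23.3 °C − -8.9 °C)/0.03029 = 1060 W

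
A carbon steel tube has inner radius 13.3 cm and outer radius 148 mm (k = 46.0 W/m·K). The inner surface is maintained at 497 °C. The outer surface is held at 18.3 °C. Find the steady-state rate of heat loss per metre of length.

Q' = 2πk·ΔT/ln(r₂/r₁) = 2π × 46.0 × 478.7 / ln(0.148/0.133) = 1.29×10^6 W/m

Q' = 1290 kW/m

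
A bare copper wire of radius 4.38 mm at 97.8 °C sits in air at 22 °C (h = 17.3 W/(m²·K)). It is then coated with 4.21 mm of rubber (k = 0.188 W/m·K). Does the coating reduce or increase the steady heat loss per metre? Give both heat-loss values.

increases: 36.1 → 46.2 W/m

Critical radius for a cylinder: r_cr = k/h = 0.0109 m = 1.09 cm.
Outer radius after coating: r₂ = 0.00438 + 0.00421 = 0.00859 m.
Since r₁ < r_cr and r₂ ≤ r_cr, the coating moves toward the maximum at r_cr — heat loss rises.
Bare: R = 1/(2πr₁h) = 2.100 m·K/W; Q = 75.8/2.100 = 36.1 W/m.
Coated: R = R_cond + R_conv = 1.641 m·K/W; Q = 75.8/1.641 = 46.2 W/m.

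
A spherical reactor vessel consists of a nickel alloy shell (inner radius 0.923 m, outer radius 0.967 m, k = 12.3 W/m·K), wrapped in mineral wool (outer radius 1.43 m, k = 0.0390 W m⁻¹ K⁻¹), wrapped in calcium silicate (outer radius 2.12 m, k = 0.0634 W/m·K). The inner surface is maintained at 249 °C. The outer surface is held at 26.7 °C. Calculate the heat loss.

Treat each layer as a resistance in series:
  R_nickel alloy = (1/0.923 − 1/0.967)/(4πk) = 0.04930/(4π·12.3) = 3.189×10^-4 K/W
  R_mineral wool = (1/0.967 − 1/1.43)/(4πk) = 0.3348/(4π·0.0390) = 0.6832 K/W
  R_calcium silicate = (1/1.43 − 1/2.12)/(4πk) = 0.2276/(4π·0.0634) = 0.2857 K/W
ΣR = 3.189×10^-4 + 0.6832 + 0.2857 = 0.9692 K/W
Q = ΔT/ΣR = (249 °C − 26.7 °C)/0.9692 = 229 W

Q = 229 W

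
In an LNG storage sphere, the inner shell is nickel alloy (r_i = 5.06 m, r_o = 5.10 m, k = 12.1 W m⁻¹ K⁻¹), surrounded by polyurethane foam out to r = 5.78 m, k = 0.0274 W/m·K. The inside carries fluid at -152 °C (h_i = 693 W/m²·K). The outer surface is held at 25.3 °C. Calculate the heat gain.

Q = 2.65 kW

Treat each layer as a resistance in series:
  R_conv,in = 1/(4πr²h) = 1/(4π·5.06²·693) = 4.485×10^-6 K/W
  R_nickel alloy = (1/5.06 − 1/5.10)/(4πk) = 0.001550/(4π·12.1) = 1.019×10^-5 K/W
  R_polyurethane foam = (1/5.10 − 1/5.78)/(4πk) = 0.02307/(4π·0.0274) = 0.06700 K/W
ΣR = 4.485×10^-6 + 1.019×10^-5 + 0.06700 = 0.06701 K/W
Q = ΔT/ΣR = (-152 °C − 25.3 °C)/0.06701 = -2650 W
(Negative Q ⇒ heat flows inward; heat gain = 2650 W.)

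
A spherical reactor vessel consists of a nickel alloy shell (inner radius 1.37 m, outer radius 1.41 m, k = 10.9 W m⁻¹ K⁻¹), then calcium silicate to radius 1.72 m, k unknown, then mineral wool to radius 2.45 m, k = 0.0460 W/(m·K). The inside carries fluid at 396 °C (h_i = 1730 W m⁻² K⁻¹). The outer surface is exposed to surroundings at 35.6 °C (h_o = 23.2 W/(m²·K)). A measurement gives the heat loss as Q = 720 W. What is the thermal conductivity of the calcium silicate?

k = 0.0508 W/m·K

ΣR = ΔT/Q = |396 − 35.6|/720 = 0.5006 K/W
Known resistances:
  R_conv,in = 1/(4πr²h) = 1/(4π·1.37²·1730) = 2.451×10^-5 K/W
  R_nickel alloy = (1/1.37 − 1/1.41)/(4πk) = 0.02071/(4π·10.9) = 1.512×10^-4 K/W
  R_mineral wool = (1/1.72 − 1/2.45)/(4πk) = 0.1732/(4π·0.0460) = 0.2997 K/W
  R_conv,out = 1/(4πr²h) = 1/(4π·2.45²·23.2) = 5.714×10^-4 K/W
R_calcium silicate = ΣR − ΣR_known = 0.5006 − 0.3004 = 0.2002 K/W
(1/r₁−1/r₂)/(4πk) = 0.2002 ⇒ k = 0.1278/(4π·0.2002) = 0.0508 W/m·K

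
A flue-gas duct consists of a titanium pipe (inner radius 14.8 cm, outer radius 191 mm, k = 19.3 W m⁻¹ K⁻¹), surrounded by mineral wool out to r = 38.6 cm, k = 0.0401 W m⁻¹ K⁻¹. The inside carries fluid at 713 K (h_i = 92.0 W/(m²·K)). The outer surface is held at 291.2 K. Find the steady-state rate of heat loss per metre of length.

Q' = 150 W/m

Treat each layer as a resistance in series:
  R'_conv,in = 1/(2πr h) = 1/(2π·0.148·92.0) = 0.01169 m·K/W
  R'_titanium = ln(0.191/0.148)/(2πk) = 0.2551/(2π·19.3) = 0.002103 m·K/W
  R'_mineral wool = ln(0.386/0.191)/(2πk) = 0.7036/(2π·0.0401) = 2.792 m·K/W
ΣR = 0.01169 + 0.002103 + 2.792 = 2.806 m·K/W
Q' = ΔT/ΣR = (713 K − 291.2 K)/2.806 = 150 W/m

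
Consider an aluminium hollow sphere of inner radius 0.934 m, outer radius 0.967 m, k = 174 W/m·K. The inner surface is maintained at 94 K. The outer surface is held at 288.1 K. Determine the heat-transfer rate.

Q = 4πk·ΔT/(1/r₁ − 1/r₂) = 4π × 174 × 194.1 / (1/0.934 − 1/0.967) = 1.16×10^7 W

Q = 11600 kW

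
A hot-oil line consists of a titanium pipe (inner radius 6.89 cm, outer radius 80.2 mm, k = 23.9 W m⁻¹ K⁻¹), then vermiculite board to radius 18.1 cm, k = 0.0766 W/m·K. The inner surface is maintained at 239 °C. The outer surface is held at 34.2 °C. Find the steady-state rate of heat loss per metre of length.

Treat each layer as a resistance in series:
  R'_titanium = ln(0.0802/0.0689)/(2πk) = 0.1519/(2π·23.9) = 0.001011 m·K/W
  R'_vermiculite board = ln(0.181/0.0802)/(2πk) = 0.8140/(2π·0.0766) = 1.691 m·K/W
ΣR = 0.001011 + 1.691 = 1.692 m·K/W
Q' = ΔT/ΣR = (239 °C − 34.2 °C)/1.692 = 121 W/m

Q' = 121 W/m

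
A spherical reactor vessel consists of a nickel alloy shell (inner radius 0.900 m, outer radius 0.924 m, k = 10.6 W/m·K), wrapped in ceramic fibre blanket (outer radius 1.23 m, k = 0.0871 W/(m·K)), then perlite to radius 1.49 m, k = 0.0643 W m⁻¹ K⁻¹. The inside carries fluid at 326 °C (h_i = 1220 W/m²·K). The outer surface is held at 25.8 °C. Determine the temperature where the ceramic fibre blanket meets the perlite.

T = 151 °C

Series thermal resistances, inner to outer:
  R_conv,in = 1/(4πr²h) = 1/(4π·0.900²·1220) = 8.053×10^-5 K/W
  R_nickel alloy = (1/0.900 − 1/0.924)/(4πk) = 0.02886/(4π·10.6) = 2.167×10^-4 K/W
  R_ceramic fibre blanket = (1/0.924 − 1/1.23)/(4πk) = 0.2692/(4π·0.0871) = 0.2460 K/W
  R_perlite = (1/1.23 − 1/1.49)/(4πk) = 0.1419/(4π·0.0643) = 0.1756 K/W
ΣR = 8.053×10^-5 + 2.167×10^-4 + 0.2460 + 0.1756 = 0.4219 K/W
Q = ΔT/ΣR = (326 °C − 25.8 °C)/0.4219 = 711.5 W
From the inner boundary to the ceramic fibre blanket/perlite interface, ΣR_partial = 0.2463 K/W.
T_interface = T_in − Q·ΣR_partial = 326 °C − (711.5)(0.2463) = 151 °C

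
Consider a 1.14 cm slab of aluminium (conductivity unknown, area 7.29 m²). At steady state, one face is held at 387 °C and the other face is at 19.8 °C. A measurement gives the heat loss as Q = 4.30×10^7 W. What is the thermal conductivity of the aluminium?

k = 183 W/m·K

ΣR = ΔT/Q = |387 − 19.8|/4.30×10^7 = 8.540×10^-6 K/W
L/(kA) = 8.540×10^-6 ⇒ k = 0.0114/(8.540×10^-6·7.29) = 183 W/m·K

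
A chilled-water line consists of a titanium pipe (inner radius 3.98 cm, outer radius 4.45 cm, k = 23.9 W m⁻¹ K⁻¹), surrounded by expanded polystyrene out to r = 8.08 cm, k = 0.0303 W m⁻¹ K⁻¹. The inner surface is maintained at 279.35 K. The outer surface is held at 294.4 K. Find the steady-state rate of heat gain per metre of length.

Treat each layer as a resistance in series:
  R'_titanium = ln(0.0445/0.0398)/(2πk) = 0.1116/(2π·23.9) = 7.433×10^-4 m·K/W
  R'_expanded polystyrene = ln(0.0808/0.0445)/(2πk) = 0.5965/(2π·0.0303) = 3.133 m·K/W
ΣR = 7.433×10^-4 + 3.133 = 3.134 m·K/W
Q' = ΔT/ΣR = (279.35 K − 294.4 K)/3.134 = -4.80 W/m
(Negative Q' ⇒ heat flows inward; heat gain = 4.80 W/m.)

Q' = 4.80 W/m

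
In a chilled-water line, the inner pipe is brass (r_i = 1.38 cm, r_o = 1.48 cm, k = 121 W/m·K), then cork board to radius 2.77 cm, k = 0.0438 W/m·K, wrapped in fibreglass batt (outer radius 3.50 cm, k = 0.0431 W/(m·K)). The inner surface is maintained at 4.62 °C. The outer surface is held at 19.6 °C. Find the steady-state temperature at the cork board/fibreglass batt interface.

Series thermal resistances, inner to outer:
  R'_brass = ln(0.0148/0.0138)/(2πk) = 0.06996/(2π·121) = 9.202×10^-5 m·K/W
  R'_cork board = ln(0.0277/0.0148)/(2πk) = 0.6268/(2π·0.0438) = 2.278 m·K/W
  R'_fibreglass batt = ln(0.0350/0.0277)/(2πk) = 0.2339/(2π·0.0431) = 0.8638 m·K/W
ΣR = 9.202×10^-5 + 2.278 + 0.8638 = 3.142 m·K/W
Q' = ΔT/ΣR = (4.62 °C − 19.6 °C)/3.142 = -4.768 W/m
From the inner boundary to the cork board/fibreglass batt interface, ΣR_partial = 2.278 m·K/W.
T_interface = T_in − Q'·ΣR_partial = 4.62 °C − (-4.768)(2.278) = 15.5 °C

T = 15.5 °C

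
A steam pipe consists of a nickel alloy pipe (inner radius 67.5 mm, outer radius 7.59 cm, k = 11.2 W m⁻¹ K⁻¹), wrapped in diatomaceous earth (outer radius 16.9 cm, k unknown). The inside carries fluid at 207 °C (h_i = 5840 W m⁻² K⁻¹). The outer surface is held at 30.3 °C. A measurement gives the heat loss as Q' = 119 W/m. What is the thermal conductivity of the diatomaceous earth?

k = 0.0859 W/m·K

ΣR = ΔT/Q' = |207 − 30.3|/119 = 1.485 m·K/W
Known resistances:
  R'_conv,in = 1/(2πr h) = 1/(2π·0.0675·5840) = 4.037×10^-4 m·K/W
  R'_nickel alloy = ln(0.0759/0.0675)/(2πk) = 0.1173/(2π·11.2) = 0.001667 m·K/W
R_diatomaceous earth = ΣR − ΣR_known = 1.485 − 0.002071 = 1.483 m·K/W
ln(r₂/r₁)/(2πk) = 1.483 ⇒ k = 0.8005/(2π·1.483) = 0.0859 W/m·K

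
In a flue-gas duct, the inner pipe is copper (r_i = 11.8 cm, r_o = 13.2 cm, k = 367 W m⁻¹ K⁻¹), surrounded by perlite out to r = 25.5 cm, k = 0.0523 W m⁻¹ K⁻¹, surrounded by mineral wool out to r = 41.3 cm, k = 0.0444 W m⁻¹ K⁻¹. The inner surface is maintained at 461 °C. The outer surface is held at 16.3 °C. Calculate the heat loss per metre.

Q' = 119 W/m

Treat each layer as a resistance in series:
  R'_copper = ln(0.132/0.118)/(2πk) = 0.1121/(2π·367) = 4.862×10^-5 m·K/W
  R'_perlite = ln(0.255/0.132)/(2πk) = 0.6585/(2π·0.0523) = 2.004 m·K/W
  R'_mineral wool = ln(0.413/0.255)/(2πk) = 0.4822/(2π·0.0444) = 1.728 m·K/W
ΣR = 4.862×10^-5 + 2.004 + 1.728 = 3.732 m·K/W
Q' = ΔT/ΣR = (461 °C − 16.3 °C)/3.732 = 119 W/m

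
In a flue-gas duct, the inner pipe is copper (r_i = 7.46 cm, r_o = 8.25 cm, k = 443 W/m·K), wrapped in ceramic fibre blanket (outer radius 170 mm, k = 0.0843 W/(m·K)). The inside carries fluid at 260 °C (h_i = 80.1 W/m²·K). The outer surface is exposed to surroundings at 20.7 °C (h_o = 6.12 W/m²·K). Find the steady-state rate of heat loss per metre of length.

Q' = 155 W/m

Resistance network (inner→outer):
  R'_conv,in = 1/(2πr h) = 1/(2π·0.0746·80.1) = 0.02663 m·K/W
  R'_copper = ln(0.0825/0.0746)/(2πk) = 0.1007/(2π·443) = 3.616×10^-5 m·K/W
  R'_ceramic fibre blanket = ln(0.170/0.0825)/(2πk) = 0.7230/(2π·0.0843) = 1.365 m·K/W
  R'_conv,out = 1/(2πr h) = 1/(2π·0.170·6.12) = 0.1530 m·K/W
ΣR = 0.02663 + 3.616×10^-5 + 1.365 + 0.1530 = 1.545 m·K/W
Q' = ΔT/ΣR = (260 °C − 20.7 °C)/1.545 = 155 W/m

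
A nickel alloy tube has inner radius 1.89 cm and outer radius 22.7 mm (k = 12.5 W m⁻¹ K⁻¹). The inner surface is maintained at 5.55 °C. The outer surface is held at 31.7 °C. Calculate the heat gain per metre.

Q' = 11200 W/m

Q' = 2πk·ΔT/ln(r₂/r₁) = 2π × 12.5 × 26.15 / ln(0.0227/0.0189) = 11200 W/m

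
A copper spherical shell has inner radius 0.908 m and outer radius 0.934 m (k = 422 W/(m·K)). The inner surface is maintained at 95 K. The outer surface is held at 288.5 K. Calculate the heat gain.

Q = 3.35×10^7 W

Q = 4πk·ΔT/(1/r₁ − 1/r₂) = 4π × 422 × 193.5 / (1/0.908 − 1/0.934) = 3.35×10^7 W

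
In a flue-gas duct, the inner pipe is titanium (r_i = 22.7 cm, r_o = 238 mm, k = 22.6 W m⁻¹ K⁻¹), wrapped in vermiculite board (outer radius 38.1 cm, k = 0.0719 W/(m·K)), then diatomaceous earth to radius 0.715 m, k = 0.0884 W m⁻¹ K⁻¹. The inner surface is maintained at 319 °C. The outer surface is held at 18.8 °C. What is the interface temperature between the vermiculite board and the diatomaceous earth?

Series thermal resistances, inner to outer:
  R'_titanium = ln(0.238/0.227)/(2πk) = 0.04732/(2π·22.6) = 3.332×10^-4 m·K/W
  R'_vermiculite board = ln(0.381/0.238)/(2πk) = 0.4705/(2π·0.0719) = 1.042 m·K/W
  R'_diatomaceous earth = ln(0.715/0.381)/(2πk) = 0.6295/(2π·0.0884) = 1.133 m·K/W
ΣR = 3.332×10^-4 + 1.042 + 1.133 = 2.175 m·K/W
Q' = ΔT/ΣR = (319 °C − 18.8 °C)/2.175 = 138.0 W/m
From the inner boundary to the vermiculite board/diatomaceous earth interface, ΣR_partial = 1.042 m·K/W.
T_interface = T_in − Q'·ΣR_partial = 319 °C − (138.0)(1.042) = 175 °C

T = 175 °C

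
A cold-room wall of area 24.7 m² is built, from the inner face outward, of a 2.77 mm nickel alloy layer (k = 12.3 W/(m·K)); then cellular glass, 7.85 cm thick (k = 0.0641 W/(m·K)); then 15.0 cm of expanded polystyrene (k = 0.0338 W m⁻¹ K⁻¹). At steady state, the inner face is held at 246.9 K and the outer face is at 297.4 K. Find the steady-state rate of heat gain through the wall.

Q = 220 W

Resistance network (inner→outer):
  R_nickel alloy = L/(kA) = 0.00277/(12.3·24.7) = 9.118×10^-6 K/W
  R_cellular glass = L/(kA) = 0.0785/(0.0641·24.7) = 0.04958 K/W
  R_expanded polystyrene = L/(kA) = 0.150/(0.0338·24.7) = 0.1797 K/W
ΣR = 9.118×10^-6 + 0.04958 + 0.1797 = 0.2293 K/W
Q = ΔT/ΣR = (246.9 K − 297.4 K)/0.2293 = -220 W
(Negative Q ⇒ heat flows inward; heat gain = 220 W.)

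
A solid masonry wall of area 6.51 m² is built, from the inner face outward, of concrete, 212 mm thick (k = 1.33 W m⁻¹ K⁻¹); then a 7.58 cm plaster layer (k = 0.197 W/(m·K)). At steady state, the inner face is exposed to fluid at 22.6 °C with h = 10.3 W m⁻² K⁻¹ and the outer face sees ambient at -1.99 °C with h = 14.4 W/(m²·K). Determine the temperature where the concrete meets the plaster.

T = 13.7 °C

Treat each layer as a resistance in series:
  R_conv,in = 1/(hA) = 1/(10.3·6.51) = 0.01491 K/W
  R_concrete = L/(kA) = 0.212/(1.33·6.51) = 0.02449 K/W
  R_plaster = L/(kA) = 0.0758/(0.197·6.51) = 0.05910 K/W
  R_conv,out = 1/(hA) = 1/(14.4·6.51) = 0.01067 K/W
ΣR = 0.01491 + 0.02449 + 0.05910 + 0.01067 = 0.1092 K/W
Q = ΔT/ΣR = (22.6 °C − -1.99 °C)/0.1092 = 225.2 W
From the inner boundary to the concrete/plaster interface, ΣR_partial = 0.03940 K/W.
T_interface = T_in − Q·ΣR_partial = 22.6 °C − (225.2)(0.03940) = 13.7 °C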